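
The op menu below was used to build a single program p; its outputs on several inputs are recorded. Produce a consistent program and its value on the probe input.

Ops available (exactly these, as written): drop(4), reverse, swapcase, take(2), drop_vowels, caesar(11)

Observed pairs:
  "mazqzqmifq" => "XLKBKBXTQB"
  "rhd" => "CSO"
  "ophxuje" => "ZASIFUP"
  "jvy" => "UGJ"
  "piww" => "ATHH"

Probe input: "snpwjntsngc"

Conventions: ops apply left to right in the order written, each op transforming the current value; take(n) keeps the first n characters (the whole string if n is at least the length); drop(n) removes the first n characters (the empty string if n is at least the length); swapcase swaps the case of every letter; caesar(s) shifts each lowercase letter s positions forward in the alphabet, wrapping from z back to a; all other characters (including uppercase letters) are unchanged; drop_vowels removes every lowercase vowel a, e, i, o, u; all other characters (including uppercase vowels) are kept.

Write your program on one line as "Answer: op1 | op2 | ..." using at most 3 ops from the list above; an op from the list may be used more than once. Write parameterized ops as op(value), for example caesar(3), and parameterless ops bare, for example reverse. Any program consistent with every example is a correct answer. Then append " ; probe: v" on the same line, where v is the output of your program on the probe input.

caesar(11) | swapcase ; probe: "DYAHUYEDYRN"

Check, running the answer program on each example:
  "mazqzqmifq" -> "xlkbkbxtqb" -> "XLKBKBXTQB"
  "rhd" -> "cso" -> "CSO"
  "ophxuje" -> "zasifup" -> "ZASIFUP"
  "jvy" -> "ugj" -> "UGJ"
  "piww" -> "athh" -> "ATHH"
  probe: "snpwjntsngc" -> "dyahuyedyrn" -> "DYAHUYEDYRN"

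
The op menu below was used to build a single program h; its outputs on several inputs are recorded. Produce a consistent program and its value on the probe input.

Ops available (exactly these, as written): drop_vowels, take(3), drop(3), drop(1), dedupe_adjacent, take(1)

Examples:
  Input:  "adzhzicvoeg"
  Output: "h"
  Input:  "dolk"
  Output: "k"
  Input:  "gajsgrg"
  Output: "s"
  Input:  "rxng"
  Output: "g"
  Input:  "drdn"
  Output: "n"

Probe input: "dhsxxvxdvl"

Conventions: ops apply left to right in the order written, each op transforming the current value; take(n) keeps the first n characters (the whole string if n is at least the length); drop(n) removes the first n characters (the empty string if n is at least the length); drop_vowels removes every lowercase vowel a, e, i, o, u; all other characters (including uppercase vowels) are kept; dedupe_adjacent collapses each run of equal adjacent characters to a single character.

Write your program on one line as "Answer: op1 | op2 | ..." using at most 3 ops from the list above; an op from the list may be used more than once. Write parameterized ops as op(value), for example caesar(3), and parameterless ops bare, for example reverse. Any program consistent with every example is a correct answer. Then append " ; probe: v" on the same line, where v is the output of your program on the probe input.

drop(3) | take(3) | take(1) ; probe: "x"

Check, running the answer program on each example:
  "adzhzicvoeg" -> "hzicvoeg" -> "hzi" -> "h"
  "dolk" -> "k" -> "k" -> "k"
  "gajsgrg" -> "sgrg" -> "sgr" -> "s"
  "rxng" -> "g" -> "g" -> "g"
  "drdn" -> "n" -> "n" -> "n"
  probe: "dhsxxvxdvl" -> "xxvxdvl" -> "xxv" -> "x"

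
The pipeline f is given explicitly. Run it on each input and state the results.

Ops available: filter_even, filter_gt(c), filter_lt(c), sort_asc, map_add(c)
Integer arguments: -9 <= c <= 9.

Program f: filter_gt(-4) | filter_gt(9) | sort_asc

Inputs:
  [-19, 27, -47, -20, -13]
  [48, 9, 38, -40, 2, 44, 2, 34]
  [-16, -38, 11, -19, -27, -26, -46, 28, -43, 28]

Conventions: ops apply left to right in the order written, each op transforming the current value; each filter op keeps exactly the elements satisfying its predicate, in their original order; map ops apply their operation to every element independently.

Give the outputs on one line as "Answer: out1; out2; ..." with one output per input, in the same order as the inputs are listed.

Execution, op by op:
  [-19, 27, -47, -20, -13] -> [27] -> [27] -> [27]
  [48, 9, 38, -40, 2, 44, 2, 34] -> [48, 9, 38, 2, 44, 2, 34] -> [48, 38, 44, 34] -> [34, 38, 44, 48]
  [-16, -38, 11, -19, -27, -26, -46, 28, -43, 28] -> [11, 28, 28] -> [11, 28, 28] -> [11, 28, 28]

[27]; [34, 38, 44, 48]; [11, 28, 28]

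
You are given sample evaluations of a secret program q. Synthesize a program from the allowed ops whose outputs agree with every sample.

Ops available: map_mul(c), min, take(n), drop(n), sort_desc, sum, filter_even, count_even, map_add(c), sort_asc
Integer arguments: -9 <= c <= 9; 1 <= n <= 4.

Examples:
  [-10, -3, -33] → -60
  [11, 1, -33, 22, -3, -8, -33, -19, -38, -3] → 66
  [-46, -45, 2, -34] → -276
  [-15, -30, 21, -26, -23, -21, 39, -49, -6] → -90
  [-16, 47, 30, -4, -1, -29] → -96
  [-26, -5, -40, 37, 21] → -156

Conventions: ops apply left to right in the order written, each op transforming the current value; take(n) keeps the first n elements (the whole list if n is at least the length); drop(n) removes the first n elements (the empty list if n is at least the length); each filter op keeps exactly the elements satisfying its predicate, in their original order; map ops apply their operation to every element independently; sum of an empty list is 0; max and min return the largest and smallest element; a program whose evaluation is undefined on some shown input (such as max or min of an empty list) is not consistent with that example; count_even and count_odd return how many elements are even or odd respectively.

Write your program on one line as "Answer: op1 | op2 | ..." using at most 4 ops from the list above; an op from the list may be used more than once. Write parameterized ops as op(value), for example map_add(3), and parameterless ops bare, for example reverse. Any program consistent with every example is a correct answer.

take(1) | map_mul(6) | min

Check, running the answer program on each example:
  [-10, -3, -33] -> [-10] -> [-60] -> -60
  [11, 1, -33, 22, -3, -8, -33, -19, -38, -3] -> [11] -> [66] -> 66
  [-46, -45, 2, -34] -> [-46] -> [-276] -> -276
  [-15, -30, 21, -26, -23, -21, 39, -49, -6] -> [-15] -> [-90] -> -90
  [-16, 47, 30, -4, -1, -29] -> [-16] -> [-96] -> -96
  [-26, -5, -40, 37, 21] -> [-26] -> [-156] -> -156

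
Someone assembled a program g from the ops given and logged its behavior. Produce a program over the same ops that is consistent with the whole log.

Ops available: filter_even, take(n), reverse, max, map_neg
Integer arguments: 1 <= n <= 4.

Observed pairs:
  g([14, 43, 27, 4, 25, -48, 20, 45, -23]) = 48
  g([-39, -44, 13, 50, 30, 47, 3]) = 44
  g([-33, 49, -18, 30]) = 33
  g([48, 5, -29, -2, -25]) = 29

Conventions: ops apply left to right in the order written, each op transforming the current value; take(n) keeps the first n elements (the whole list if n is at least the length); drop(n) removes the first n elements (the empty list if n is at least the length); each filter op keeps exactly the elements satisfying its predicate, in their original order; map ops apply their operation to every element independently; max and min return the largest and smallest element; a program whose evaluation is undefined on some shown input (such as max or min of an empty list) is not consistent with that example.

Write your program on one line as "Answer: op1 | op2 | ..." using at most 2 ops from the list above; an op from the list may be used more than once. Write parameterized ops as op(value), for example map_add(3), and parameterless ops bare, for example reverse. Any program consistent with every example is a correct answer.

map_neg | max

Check, running the answer program on each example:
  [14, 43, 27, 4, 25, -48, 20, 45, -23] -> [-14, -43, -27, -4, -25, 48, -20, -45, 23] -> 48
  [-39, -44, 13, 50, 30, 47, 3] -> [39, 44, -13, -50, -30, -47, -3] -> 44
  [-33, 49, -18, 30] -> [33, -49, 18, -30] -> 33
  [48, 5, -29, -2, -25] -> [-48, -5, 29, 2, 25] -> 29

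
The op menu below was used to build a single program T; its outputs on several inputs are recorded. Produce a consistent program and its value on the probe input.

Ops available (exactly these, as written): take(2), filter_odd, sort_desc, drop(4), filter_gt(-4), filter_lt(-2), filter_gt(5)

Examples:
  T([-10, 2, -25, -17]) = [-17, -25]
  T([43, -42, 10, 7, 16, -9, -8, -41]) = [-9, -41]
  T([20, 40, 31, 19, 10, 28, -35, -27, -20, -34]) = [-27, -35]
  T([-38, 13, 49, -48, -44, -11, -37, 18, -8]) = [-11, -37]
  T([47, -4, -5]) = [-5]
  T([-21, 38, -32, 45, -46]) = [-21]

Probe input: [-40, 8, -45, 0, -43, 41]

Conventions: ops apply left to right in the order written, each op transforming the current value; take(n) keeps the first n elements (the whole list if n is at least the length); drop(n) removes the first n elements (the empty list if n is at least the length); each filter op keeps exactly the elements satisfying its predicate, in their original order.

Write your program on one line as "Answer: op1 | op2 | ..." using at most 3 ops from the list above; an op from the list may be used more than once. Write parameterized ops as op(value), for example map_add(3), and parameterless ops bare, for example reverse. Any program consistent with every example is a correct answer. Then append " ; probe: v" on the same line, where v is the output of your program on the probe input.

sort_desc | filter_odd | filter_lt(-2) ; probe: [-43, -45]

Check, running the answer program on each example:
  [-10, 2, -25, -17] -> [2, -10, -17, -25] -> [-17, -25] -> [-17, -25]
  [43, -42, 10, 7, 16, -9, -8, -41] -> [43, 16, 10, 7, -8, -9, -41, -42] -> [43, 7, -9, -41] -> [-9, -41]
  [20, 40, 31, 19, 10, 28, -35, -27, -20, -34] -> [40, 31, 28, 20, 19, 10, -20, -27, -34, -35] -> [31, 19, -27, -35] -> [-27, -35]
  [-38, 13, 49, -48, -44, -11, -37, 18, -8] -> [49, 18, 13, -8, -11, -37, -38, -44, -48] -> [49, 13, -11, -37] -> [-11, -37]
  [47, -4, -5] -> [47, -4, -5] -> [47, -5] -> [-5]
  [-21, 38, -32, 45, -46] -> [45, 38, -21, -32, -46] -> [45, -21] -> [-21]
  probe: [-40, 8, -45, 0, -43, 41] -> [41, 8, 0, -40, -43, -45] -> [41, -43, -45] -> [-43, -45]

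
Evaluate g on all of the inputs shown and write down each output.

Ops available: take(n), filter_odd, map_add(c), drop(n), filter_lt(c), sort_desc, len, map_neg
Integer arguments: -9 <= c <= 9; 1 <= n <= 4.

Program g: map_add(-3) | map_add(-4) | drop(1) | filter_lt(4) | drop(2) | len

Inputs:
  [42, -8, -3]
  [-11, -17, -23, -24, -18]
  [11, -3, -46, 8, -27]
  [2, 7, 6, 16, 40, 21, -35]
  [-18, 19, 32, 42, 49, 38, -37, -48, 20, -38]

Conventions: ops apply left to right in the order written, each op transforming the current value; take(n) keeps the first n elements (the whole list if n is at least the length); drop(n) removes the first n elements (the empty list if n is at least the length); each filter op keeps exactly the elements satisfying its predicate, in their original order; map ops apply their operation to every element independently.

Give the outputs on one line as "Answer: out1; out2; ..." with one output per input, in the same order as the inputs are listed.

Execution, op by op:
  [42, -8, -3] -> [39, -11, -6] -> [35, -15, -10] -> [-15, -10] -> [-15, -10] -> [] -> 0
  [-11, -17, -23, -24, -18] -> [-14, -20, -26, -27, -21] -> [-18, -24, -30, -31, -25] -> [-24, -30, -31, -25] -> [-24, -30, -31, -25] -> [-31, -25] -> 2
  [11, -3, -46, 8, -27] -> [8, -6, -49, 5, -30] -> [4, -10, -53, 1, -34] -> [-10, -53, 1, -34] -> [-10, -53, 1, -34] -> [1, -34] -> 2
  [2, 7, 6, 16, 40, 21, -35] -> [-1, 4, 3, 13, 37, 18, -38] -> [-5, 0, -1, 9, 33, 14, -42] -> [0, -1, 9, 33, 14, -42] -> [0, -1, -42] -> [-42] -> 1
  [-18, 19, 32, 42, 49, 38, -37, -48, 20, -38] -> [-21, 16, 29, 39, 46, 35, -40, -51, 17, -41] -> [-25, 12, 25, 35, 42, 31, -44, -55, 13, -45] -> [12, 25, 35, 42, 31, -44, -55, 13, -45] -> [-44, -55, -45] -> [-45] -> 1

0; 2; 2; 1; 1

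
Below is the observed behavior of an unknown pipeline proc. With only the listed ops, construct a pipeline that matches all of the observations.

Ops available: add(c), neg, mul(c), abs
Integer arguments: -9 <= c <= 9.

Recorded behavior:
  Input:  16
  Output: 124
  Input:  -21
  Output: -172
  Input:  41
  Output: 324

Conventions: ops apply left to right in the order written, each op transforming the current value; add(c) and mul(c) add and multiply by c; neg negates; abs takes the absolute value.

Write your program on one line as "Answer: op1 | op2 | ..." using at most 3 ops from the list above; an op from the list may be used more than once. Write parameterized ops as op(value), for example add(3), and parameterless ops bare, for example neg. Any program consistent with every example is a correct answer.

mul(-8) | neg | add(-4)

Check, running the answer program on each example:
  16 -> -128 -> 128 -> 124
  -21 -> 168 -> -168 -> -172
  41 -> -328 -> 328 -> 324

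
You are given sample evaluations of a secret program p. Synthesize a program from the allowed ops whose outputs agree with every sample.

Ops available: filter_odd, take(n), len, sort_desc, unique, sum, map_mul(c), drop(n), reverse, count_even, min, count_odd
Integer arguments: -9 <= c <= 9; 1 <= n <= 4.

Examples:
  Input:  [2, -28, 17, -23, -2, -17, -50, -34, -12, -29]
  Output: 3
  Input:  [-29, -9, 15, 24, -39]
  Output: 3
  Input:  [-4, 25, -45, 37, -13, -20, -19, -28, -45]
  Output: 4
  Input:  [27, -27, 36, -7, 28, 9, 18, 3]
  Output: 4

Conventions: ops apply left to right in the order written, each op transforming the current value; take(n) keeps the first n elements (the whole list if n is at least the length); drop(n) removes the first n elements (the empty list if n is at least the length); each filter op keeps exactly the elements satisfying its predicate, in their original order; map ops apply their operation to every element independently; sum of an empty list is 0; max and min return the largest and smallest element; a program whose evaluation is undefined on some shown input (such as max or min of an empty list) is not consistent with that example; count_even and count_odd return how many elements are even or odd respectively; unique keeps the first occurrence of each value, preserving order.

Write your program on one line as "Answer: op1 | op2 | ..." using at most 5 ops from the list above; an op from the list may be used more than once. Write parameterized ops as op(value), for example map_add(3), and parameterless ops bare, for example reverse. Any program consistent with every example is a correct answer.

reverse | unique | drop(1) | reverse | count_odd

Check, running the answer program on each example:
  [2, -28, 17, -23, -2, -17, -50, -34, -12, -29] -> [-29, -12, -34, -50, -17, -2, -23, 17, -28, 2] -> [-29, -12, -34, -50, -17, -2, -23, 17, -28, 2] -> [-12, -34, -50, -17, -2, -23, 17, -28, 2] -> [2, -28, 17, -23, -2, -17, -50, -34, -12] -> 3
  [-29, -9, 15, 24, -39] -> [-39, 24, 15, -9, -29] -> [-39, 24, 15, -9, -29] -> [24, 15, -9, -29] -> [-29, -9, 15, 24] -> 3
  [-4, 25, -45, 37, -13, -20, -19, -28, -45] -> [-45, -28, -19, -20, -13, 37, -45, 25, -4] -> [-45, -28, -19, -20, -13, 37, 25, -4] -> [-28, -19, -20, -13, 37, 25, -4] -> [-4, 25, 37, -13, -20, -19, -28] -> 4
  [27, -27, 36, -7, 28, 9, 18, 3] -> [3, 18, 9, 28, -7, 36, -27, 27] -> [3, 18, 9, 28, -7, 36, -27, 27] -> [18, 9, 28, -7, 36, -27, 27] -> [27, -27, 36, -7, 28, 9, 18] -> 4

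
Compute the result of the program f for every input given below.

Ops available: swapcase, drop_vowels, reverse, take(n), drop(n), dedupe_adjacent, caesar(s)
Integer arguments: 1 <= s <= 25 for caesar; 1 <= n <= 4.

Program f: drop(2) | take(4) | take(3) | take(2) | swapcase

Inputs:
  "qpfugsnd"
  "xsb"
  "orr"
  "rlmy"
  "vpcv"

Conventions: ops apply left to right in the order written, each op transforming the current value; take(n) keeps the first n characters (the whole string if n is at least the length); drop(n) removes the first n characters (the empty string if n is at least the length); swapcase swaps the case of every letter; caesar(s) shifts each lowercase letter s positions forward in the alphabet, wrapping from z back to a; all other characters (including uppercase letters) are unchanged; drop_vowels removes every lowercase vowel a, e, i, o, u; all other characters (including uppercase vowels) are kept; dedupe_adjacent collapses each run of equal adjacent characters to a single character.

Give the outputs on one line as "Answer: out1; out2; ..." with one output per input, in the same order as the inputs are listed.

"FU"; "B"; "R"; "MY"; "CV"

Execution, op by op:
  "qpfugsnd" -> "fugsnd" -> "fugs" -> "fug" -> "fu" -> "FU"
  "xsb" -> "b" -> "b" -> "b" -> "b" -> "B"
  "orr" -> "r" -> "r" -> "r" -> "r" -> "R"
  "rlmy" -> "my" -> "my" -> "my" -> "my" -> "MY"
  "vpcv" -> "cv" -> "cv" -> "cv" -> "cv" -> "CV"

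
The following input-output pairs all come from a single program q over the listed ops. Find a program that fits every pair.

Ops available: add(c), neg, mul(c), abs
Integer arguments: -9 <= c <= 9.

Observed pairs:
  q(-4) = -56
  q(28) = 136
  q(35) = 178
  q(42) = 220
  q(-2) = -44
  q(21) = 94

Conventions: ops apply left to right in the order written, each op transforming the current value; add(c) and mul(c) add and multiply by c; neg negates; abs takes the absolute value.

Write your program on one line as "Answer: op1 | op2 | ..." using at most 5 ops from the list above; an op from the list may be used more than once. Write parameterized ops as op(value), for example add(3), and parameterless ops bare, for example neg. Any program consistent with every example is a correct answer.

mul(-3) | add(8) | add(8) | mul(-2)

Check, running the answer program on each example:
  -4 -> 12 -> 20 -> 28 -> -56
  28 -> -84 -> -76 -> -68 -> 136
  35 -> -105 -> -97 -> -89 -> 178
  42 -> -126 -> -118 -> -110 -> 220
  -2 -> 6 -> 14 -> 22 -> -44
  21 -> -63 -> -55 -> -47 -> 94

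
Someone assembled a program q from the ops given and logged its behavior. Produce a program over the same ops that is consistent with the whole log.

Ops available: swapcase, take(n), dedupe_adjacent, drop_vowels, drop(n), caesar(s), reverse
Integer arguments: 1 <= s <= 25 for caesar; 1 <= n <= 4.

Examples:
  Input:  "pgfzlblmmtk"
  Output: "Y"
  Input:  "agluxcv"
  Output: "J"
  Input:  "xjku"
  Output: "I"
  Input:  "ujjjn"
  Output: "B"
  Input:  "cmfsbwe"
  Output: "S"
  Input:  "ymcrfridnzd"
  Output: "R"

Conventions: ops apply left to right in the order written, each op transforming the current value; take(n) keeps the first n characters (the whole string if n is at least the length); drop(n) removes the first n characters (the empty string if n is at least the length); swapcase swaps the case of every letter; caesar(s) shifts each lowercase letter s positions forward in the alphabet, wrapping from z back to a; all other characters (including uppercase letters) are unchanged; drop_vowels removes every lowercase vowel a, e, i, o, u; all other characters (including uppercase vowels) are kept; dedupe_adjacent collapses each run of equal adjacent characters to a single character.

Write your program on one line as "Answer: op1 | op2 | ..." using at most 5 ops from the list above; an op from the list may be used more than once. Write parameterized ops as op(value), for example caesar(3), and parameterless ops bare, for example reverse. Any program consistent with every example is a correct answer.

caesar(14) | swapcase | reverse | take(4) | take(1)

Check, running the answer program on each example:
  "pgfzlblmmtk" -> "dutnzpzaahy" -> "DUTNZPZAAHY" -> "YHAAZPZNTUD" -> "YHAA" -> "Y"
  "agluxcv" -> "ouzilqj" -> "OUZILQJ" -> "JQLIZUO" -> "JQLI" -> "J"
  "xjku" -> "lxyi" -> "LXYI" -> "IYXL" -> "IYXL" -> "I"
  "ujjjn" -> "ixxxb" -> "IXXXB" -> "BXXXI" -> "BXXX" -> "B"
  "cmfsbwe" -> "qatgpks" -> "QATGPKS" -> "SKPGTAQ" -> "SKPG" -> "S"
  "ymcrfridnzd" -> "maqftfwrbnr" -> "MAQFTFWRBNR" -> "RNBRWFTFQAM" -> "RNBR" -> "R"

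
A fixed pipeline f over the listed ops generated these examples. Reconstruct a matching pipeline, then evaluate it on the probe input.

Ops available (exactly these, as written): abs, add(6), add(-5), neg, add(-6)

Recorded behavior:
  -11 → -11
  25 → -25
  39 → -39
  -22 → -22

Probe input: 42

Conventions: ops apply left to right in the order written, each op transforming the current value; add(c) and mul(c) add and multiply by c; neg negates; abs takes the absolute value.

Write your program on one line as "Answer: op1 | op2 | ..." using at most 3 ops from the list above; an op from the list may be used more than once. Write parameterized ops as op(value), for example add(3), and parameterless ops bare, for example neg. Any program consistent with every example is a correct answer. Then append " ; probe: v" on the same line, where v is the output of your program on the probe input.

abs | neg ; probe: -42

Check, running the answer program on each example:
  -11 -> 11 -> -11
  25 -> 25 -> -25
  39 -> 39 -> -39
  -22 -> 22 -> -22
  probe: 42 -> 42 -> -42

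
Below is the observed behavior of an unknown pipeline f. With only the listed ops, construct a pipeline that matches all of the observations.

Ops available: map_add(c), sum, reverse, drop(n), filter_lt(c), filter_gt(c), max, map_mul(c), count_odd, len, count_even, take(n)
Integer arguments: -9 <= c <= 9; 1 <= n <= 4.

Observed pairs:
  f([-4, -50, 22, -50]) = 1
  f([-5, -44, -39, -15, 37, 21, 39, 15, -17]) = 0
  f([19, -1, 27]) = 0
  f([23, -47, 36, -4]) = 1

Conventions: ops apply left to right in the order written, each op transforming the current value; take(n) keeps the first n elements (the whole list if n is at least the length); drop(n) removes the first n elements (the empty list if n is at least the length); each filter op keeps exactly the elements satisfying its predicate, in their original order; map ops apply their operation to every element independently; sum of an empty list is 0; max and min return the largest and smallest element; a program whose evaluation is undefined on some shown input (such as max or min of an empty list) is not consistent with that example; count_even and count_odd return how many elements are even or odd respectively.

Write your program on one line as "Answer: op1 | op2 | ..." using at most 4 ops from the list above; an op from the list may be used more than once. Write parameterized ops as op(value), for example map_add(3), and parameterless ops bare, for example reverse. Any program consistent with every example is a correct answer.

reverse | filter_gt(-4) | filter_gt(6) | count_even

Check, running the answer program on each example:
  [-4, -50, 22, -50] -> [-50, 22, -50, -4] -> [22] -> [22] -> 1
  [-5, -44, -39, -15, 37, 21, 39, 15, -17] -> [-17, 15, 39, 21, 37, -15, -39, -44, -5] -> [15, 39, 21, 37] -> [15, 39, 21, 37] -> 0
  [19, -1, 27] -> [27, -1, 19] -> [27, -1, 19] -> [27, 19] -> 0
  [23, -47, 36, -4] -> [-4, 36, -47, 23] -> [36, 23] -> [36, 23] -> 1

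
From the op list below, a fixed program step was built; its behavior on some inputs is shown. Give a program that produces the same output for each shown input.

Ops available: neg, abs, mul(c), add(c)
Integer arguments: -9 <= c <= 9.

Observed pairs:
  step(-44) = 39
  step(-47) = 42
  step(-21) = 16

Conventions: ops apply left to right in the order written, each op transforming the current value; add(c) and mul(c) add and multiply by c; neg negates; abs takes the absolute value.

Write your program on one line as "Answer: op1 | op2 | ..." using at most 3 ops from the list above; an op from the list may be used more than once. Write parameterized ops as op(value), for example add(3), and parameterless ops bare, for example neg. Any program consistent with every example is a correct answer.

add(5) | neg

Check, running the answer program on each example:
  -44 -> -39 -> 39
  -47 -> -42 -> 42
  -21 -> -16 -> 16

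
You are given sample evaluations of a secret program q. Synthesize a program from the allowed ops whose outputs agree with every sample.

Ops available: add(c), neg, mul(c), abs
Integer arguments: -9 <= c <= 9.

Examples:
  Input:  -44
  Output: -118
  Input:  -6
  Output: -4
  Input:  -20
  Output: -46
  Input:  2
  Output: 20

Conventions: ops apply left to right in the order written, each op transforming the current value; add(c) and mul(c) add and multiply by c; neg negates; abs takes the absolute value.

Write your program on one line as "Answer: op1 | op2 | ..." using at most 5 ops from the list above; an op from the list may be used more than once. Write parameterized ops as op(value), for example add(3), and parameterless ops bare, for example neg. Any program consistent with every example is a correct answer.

neg | add(-3) | mul(-3) | add(5)

Check, running the answer program on each example:
  -44 -> 44 -> 41 -> -123 -> -118
  -6 -> 6 -> 3 -> -9 -> -4
  -20 -> 20 -> 17 -> -51 -> -46
  2 -> -2 -> -5 -> 15 -> 20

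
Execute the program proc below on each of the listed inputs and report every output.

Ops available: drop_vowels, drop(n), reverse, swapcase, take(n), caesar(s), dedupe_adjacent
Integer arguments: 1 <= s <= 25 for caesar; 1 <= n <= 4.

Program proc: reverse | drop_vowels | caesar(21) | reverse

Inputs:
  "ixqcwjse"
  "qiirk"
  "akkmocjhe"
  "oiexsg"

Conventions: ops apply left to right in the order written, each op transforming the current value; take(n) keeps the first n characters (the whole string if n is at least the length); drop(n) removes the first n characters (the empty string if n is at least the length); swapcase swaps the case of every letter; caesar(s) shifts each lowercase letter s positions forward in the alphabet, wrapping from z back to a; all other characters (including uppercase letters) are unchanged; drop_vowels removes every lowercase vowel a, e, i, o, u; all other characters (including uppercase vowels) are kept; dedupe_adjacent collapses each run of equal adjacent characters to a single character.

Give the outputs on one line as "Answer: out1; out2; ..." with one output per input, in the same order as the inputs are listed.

Execution, op by op:
  "ixqcwjse" -> "esjwcqxi" -> "sjwcqx" -> "nerxls" -> "slxren"
  "qiirk" -> "kriiq" -> "krq" -> "fml" -> "lmf"
  "akkmocjhe" -> "ehjcomkka" -> "hjcmkk" -> "cexhff" -> "ffhxec"
  "oiexsg" -> "gsxeio" -> "gsx" -> "bns" -> "snb"

"slxren"; "lmf"; "ffhxec"; "snb"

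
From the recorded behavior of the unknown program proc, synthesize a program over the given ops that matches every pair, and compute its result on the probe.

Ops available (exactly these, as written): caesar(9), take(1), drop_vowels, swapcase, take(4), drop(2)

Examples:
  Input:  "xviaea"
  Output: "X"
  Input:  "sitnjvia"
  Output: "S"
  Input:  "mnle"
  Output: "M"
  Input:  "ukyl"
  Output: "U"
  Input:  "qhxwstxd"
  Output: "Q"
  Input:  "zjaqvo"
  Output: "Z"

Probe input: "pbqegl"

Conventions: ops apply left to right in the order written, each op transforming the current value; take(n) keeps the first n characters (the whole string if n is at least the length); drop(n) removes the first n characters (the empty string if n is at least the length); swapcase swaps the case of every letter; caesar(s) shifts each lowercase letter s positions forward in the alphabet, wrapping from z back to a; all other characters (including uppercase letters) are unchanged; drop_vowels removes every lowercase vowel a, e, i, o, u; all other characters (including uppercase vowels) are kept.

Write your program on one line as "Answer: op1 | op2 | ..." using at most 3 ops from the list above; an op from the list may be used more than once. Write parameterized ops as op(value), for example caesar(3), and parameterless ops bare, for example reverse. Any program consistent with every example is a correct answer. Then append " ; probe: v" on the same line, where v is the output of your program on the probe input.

take(1) | swapcase ; probe: "P"

Check, running the answer program on each example:
  "xviaea" -> "x" -> "X"
  "sitnjvia" -> "s" -> "S"
  "mnle" -> "m" -> "M"
  "ukyl" -> "u" -> "U"
  "qhxwstxd" -> "q" -> "Q"
  "zjaqvo" -> "z" -> "Z"
  probe: "pbqegl" -> "p" -> "P"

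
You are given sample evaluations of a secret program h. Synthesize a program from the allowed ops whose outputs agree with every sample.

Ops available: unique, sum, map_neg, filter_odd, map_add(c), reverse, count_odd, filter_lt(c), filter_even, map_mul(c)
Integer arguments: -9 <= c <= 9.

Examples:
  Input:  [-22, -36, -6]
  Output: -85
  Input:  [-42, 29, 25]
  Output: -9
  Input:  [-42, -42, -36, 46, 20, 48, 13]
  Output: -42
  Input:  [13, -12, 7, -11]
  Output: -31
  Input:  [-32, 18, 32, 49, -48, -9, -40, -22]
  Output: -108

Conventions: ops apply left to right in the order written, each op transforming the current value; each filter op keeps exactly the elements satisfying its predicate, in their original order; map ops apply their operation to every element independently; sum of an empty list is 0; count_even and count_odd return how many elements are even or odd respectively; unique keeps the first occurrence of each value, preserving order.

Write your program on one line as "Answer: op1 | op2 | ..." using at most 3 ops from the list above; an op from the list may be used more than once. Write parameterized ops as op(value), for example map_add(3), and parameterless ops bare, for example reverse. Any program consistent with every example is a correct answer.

reverse | map_add(-7) | sum

Check, running the answer program on each example:
  [-22, -36, -6] -> [-6, -36, -22] -> [-13, -43, -29] -> -85
  [-42, 29, 25] -> [25, 29, -42] -> [18, 22, -49] -> -9
  [-42, -42, -36, 46, 20, 48, 13] -> [13, 48, 20, 46, -36, -42, -42] -> [6, 41, 13, 39, -43, -49, -49] -> -42
  [13, -12, 7, -11] -> [-11, 7, -12, 13] -> [-18, 0, -19, 6] -> -31
  [-32, 18, 32, 49, -48, -9, -40, -22] -> [-22, -40, -9, -48, 49, 32, 18, -32] -> [-29, -47, -16, -55, 42, 25, 11, -39] -> -108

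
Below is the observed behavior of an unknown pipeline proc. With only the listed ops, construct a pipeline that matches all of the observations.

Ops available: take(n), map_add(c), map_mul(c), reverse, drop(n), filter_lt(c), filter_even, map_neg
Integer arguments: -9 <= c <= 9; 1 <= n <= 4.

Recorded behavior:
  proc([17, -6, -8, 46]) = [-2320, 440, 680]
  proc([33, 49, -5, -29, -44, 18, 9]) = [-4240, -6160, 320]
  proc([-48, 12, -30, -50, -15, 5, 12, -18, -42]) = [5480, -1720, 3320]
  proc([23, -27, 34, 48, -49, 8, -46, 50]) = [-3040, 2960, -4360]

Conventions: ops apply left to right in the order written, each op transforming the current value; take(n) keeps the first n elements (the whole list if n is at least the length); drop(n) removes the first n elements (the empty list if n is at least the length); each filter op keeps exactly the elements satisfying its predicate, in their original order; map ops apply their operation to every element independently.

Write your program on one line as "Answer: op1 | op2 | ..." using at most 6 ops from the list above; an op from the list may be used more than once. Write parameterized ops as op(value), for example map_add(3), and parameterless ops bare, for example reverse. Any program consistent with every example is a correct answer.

map_neg | take(3) | map_mul(3) | map_add(-7) | map_mul(-8) | map_mul(-5)

Check, running the answer program on each example:
  [17, -6, -8, 46] -> [-17, 6, 8, -46] -> [-17, 6, 8] -> [-51, 18, 24] -> [-58, 11, 17] -> [464, -88, -136] -> [-2320, 440, 680]
  [33, 49, -5, -29, -44, 18, 9] -> [-33, -49, 5, 29, 44, -18, -9] -> [-33, -49, 5] -> [-99, -147, 15] -> [-106, -154, 8] -> [848, 1232, -64] -> [-4240, -6160, 320]
  [-48, 12, -30, -50, -15, 5, 12, -18, -42] -> [48, -12, 30, 50, 15, -5, -12, 18, 42] -> [48, -12, 30] -> [144, -36, 90] -> [137, -43, 83] -> [-1096, 344, -664] -> [5480, -1720, 3320]
  [23, -27, 34, 48, -49, 8, -46, 50] -> [-23, 27, -34, -48, 49, -8, 46, -50] -> [-23, 27, -34] -> [-69, 81, -102] -> [-76, 74, -109] -> [608, -592, 872] -> [-3040, 2960, -4360]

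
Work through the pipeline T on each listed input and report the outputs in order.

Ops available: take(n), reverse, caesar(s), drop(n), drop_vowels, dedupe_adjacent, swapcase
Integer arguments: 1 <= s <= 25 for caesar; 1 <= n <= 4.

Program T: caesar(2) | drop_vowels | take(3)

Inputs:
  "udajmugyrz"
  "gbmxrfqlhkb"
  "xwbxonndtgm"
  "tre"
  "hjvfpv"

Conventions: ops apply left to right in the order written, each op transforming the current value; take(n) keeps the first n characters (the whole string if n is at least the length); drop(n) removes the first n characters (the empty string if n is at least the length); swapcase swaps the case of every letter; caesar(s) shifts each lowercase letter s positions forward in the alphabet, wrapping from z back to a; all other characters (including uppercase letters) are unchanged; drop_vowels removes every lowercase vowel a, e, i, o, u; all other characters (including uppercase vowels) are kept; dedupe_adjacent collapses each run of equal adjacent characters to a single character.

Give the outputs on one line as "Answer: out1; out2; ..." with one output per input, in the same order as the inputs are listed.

Execution, op by op:
  "udajmugyrz" -> "wfclowiatb" -> "wfclwtb" -> "wfc"
  "gbmxrfqlhkb" -> "idozthsnjmd" -> "dzthsnjmd" -> "dzt"
  "xwbxonndtgm" -> "zydzqppfvio" -> "zydzqppfv" -> "zyd"
  "tre" -> "vtg" -> "vtg" -> "vtg"
  "hjvfpv" -> "jlxhrx" -> "jlxhrx" -> "jlx"

"wfc"; "dzt"; "zyd"; "vtg"; "jlx"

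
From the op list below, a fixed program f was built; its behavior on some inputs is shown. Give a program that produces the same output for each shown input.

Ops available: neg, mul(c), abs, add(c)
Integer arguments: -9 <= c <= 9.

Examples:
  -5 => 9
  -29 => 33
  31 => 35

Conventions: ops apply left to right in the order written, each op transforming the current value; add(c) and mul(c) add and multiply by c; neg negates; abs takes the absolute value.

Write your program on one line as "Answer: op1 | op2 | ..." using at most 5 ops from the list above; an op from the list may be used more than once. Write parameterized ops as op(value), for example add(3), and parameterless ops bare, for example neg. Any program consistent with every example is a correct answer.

neg | abs | add(-5) | add(9)

Check, running the answer program on each example:
  -5 -> 5 -> 5 -> 0 -> 9
  -29 -> 29 -> 29 -> 24 -> 33
  31 -> -31 -> 31 -> 26 -> 35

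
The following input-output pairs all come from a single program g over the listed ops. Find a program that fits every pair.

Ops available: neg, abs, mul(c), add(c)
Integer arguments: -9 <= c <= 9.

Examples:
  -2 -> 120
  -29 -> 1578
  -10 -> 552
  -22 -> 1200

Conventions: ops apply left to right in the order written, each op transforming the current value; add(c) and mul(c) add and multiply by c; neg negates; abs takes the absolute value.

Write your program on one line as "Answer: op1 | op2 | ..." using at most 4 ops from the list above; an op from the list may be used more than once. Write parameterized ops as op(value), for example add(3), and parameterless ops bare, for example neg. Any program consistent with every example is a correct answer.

abs | mul(-9) | add(-2) | mul(-6)

Check, running the answer program on each example:
  -2 -> 2 -> -18 -> -20 -> 120
  -29 -> 29 -> -261 -> -263 -> 1578
  -10 -> 10 -> -90 -> -92 -> 552
  -22 -> 22 -> -198 -> -200 -> 1200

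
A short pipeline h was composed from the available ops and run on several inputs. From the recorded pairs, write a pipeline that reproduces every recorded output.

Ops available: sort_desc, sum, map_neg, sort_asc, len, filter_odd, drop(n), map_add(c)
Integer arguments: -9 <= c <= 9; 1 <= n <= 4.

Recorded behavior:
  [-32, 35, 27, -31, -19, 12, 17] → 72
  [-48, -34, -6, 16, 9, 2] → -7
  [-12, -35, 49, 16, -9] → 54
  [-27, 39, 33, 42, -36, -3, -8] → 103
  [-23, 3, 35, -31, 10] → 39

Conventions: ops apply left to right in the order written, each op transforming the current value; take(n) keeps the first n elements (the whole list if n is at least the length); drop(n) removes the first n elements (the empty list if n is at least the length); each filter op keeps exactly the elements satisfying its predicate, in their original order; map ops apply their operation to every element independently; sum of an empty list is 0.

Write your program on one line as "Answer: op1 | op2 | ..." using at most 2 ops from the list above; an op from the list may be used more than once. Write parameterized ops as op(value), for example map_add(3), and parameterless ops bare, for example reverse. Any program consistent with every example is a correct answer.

map_add(9) | sum

Check, running the answer program on each example:
  [-32, 35, 27, -31, -19, 12, 17] -> [-23, 44, 36, -22, -10, 21, 26] -> 72
  [-48, -34, -6, 16, 9, 2] -> [-39, -25, 3, 25, 18, 11] -> -7
  [-12, -35, 49, 16, -9] -> [-3, -26, 58, 25, 0] -> 54
  [-27, 39, 33, 42, -36, -3, -8] -> [-18, 48, 42, 51, -27, 6, 1] -> 103
  [-23, 3, 35, -31, 10] -> [-14, 12, 44, -22, 19] -> 39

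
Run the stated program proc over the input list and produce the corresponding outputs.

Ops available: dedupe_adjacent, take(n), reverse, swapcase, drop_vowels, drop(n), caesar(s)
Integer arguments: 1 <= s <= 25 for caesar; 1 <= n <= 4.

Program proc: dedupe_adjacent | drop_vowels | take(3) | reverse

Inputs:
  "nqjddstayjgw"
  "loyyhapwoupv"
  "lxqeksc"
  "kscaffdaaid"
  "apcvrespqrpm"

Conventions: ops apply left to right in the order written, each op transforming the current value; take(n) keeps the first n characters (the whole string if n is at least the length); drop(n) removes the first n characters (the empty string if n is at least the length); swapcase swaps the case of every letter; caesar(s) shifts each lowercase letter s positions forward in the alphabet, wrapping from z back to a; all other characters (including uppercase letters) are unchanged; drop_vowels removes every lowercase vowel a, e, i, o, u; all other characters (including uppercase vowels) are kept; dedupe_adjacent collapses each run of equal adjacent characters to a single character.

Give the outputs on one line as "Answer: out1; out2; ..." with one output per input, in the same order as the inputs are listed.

Execution, op by op:
  "nqjddstayjgw" -> "nqjdstayjgw" -> "nqjdstyjgw" -> "nqj" -> "jqn"
  "loyyhapwoupv" -> "loyhapwoupv" -> "lyhpwpv" -> "lyh" -> "hyl"
  "lxqeksc" -> "lxqeksc" -> "lxqksc" -> "lxq" -> "qxl"
  "kscaffdaaid" -> "kscafdaid" -> "kscfdd" -> "ksc" -> "csk"
  "apcvrespqrpm" -> "apcvrespqrpm" -> "pcvrspqrpm" -> "pcv" -> "vcp"

"jqn"; "hyl"; "qxl"; "csk"; "vcp"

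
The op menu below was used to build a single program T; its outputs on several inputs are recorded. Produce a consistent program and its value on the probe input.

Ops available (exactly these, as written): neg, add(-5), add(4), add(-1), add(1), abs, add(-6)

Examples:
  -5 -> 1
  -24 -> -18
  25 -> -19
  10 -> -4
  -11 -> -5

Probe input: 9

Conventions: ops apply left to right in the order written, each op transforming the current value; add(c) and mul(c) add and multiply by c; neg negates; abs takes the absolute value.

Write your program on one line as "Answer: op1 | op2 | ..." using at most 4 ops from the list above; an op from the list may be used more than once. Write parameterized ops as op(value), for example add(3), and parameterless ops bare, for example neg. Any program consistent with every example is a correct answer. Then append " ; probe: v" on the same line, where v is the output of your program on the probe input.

abs | add(-6) | neg ; probe: -3

Check, running the answer program on each example:
  -5 -> 5 -> -1 -> 1
  -24 -> 24 -> 18 -> -18
  25 -> 25 -> 19 -> -19
  10 -> 10 -> 4 -> -4
  -11 -> 11 -> 5 -> -5
  probe: 9 -> 9 -> 3 -> -3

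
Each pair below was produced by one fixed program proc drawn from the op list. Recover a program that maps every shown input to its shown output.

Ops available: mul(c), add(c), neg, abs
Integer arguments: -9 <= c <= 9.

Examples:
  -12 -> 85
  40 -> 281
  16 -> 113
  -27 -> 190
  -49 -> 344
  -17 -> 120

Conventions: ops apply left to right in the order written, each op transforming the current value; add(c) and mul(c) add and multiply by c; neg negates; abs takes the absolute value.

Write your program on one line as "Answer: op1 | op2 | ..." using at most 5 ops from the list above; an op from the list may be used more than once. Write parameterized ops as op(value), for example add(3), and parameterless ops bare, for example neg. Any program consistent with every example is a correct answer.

abs | mul(-7) | add(-1) | abs

Check, running the answer program on each example:
  -12 -> 12 -> -84 -> -85 -> 85
  40 -> 40 -> -280 -> -281 -> 281
  16 -> 16 -> -112 -> -113 -> 113
  -27 -> 27 -> -189 -> -190 -> 190
  -49 -> 49 -> -343 -> -344 -> 344
  -17 -> 17 -> -119 -> -120 -> 120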